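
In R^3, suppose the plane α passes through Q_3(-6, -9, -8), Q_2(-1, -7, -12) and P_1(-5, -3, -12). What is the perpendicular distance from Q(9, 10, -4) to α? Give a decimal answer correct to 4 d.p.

18.2222

Q_3Q_2 = (5, 2, -4), Q_3P_1 = (1, 6, -4); a normal to α is Q_3Q_2 × Q_3P_1 = (16, 16, 28).
Using Q_3: α has equation 16x + 16y + 28z = -464.
n·Q − d = (16)·(9) + (16)·(10) + (28)·(-4) − (-464) = 656; |n| = √1296.
Distance = |656| / √1296 = 656/√1296 ≈ 18.2222.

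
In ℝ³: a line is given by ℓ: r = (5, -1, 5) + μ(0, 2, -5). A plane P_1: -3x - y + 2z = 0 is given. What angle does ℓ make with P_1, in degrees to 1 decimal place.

sin θ = |n·v| / (|n||v|) = |-12| / (√14 · √29) = 0.59555.
θ ≈ 36.6°.

36.6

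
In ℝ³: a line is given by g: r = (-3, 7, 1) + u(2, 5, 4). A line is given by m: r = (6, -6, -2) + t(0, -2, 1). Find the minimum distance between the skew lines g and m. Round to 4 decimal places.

11.2746

Common perpendicular direction n = (2, 5, 4) × (0, -2, 1) = (13, -2, -4).
With w = (6, -6, -2) − (-3, 7, 1) = (9, -13, -3), w · n = 155.
Distance = |w · n| / |n| = |155| / √189 ≈ 11.2746.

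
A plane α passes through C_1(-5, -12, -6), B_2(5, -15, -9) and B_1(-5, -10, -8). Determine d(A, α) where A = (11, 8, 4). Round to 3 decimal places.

C_1B_2 = (10, -3, -3), C_1B_1 = (0, 2, -2); a normal to α is C_1B_2 × C_1B_1 = (12, 20, 20).
Using C_1: α has equation 12x + 20y + 20z = -420.
n·A − d = (12)·(11) + (20)·(8) + (20)·(4) − (-420) = 792; |n| = √944.
Distance = |792| / √944 = 792/√944 ≈ 25.777.

25.777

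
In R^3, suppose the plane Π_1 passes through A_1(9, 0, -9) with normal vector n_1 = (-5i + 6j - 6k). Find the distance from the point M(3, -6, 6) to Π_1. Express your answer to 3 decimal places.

9.747

Π_1: n_1·r = n_1·A_1 gives -5x + 6y - 6z = 9.
n·M − d = (-5)·(3) + (6)·(-6) + (-6)·(6) − 9 = -96; |n| = √97.
Distance = |-96| / √97 = 96/√97 ≈ 9.747.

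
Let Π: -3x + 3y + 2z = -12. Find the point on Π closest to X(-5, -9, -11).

Foot = X − λn with λ = (n·X − d)/|n|² = (-34 − (-12))/22 = -1.
Foot = (-5, -9, -11) − (-1)·(-3, 3, 2) = (-8, -6, -9).

(-8, -6, -9)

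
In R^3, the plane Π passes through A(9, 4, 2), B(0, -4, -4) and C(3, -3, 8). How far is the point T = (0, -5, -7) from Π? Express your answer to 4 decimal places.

1.0534

AB = (-9, -8, -6), AC = (-6, -7, 6); a normal to Π is AB × AC = (-90, 90, 15).
Using A: Π has equation -90x + 90y + 15z = -420.
n·T − d = (-90)·(0) + (90)·(-5) + (15)·(-7) − (-420) = -135; |n| = √16425.
Distance = |-135| / √16425 = 135/√16425 ≈ 1.0534.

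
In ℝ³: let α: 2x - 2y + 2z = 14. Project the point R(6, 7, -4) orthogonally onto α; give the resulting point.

(10, 3, 0)

Foot = R − λn with λ = (n·R − d)/|n|² = (-10 − 14)/12 = -2.
Foot = (6, 7, -4) − (-2)·(2, -2, 2) = (10, 3, 0).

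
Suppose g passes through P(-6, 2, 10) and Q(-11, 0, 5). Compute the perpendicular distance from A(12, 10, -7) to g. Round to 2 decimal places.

25.86

A direction vector for g is Q − P = (-5, -2, -5).
Taking (-6, 2, 10) on g with direction v = (-5, -2, -5): w = A − (-6, 2, 10) = (18, 8, -17), and w × v = (-74, 175, 4).
Distance = |w × v| / |v| = √36117 / √54 ≈ 25.86.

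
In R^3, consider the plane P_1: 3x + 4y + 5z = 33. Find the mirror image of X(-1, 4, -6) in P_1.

(5, 12, 4)

λ = (n·X − d)/|n|² = (-17 − 33)/50 = -1.
Reflection = X − 2λn = (-1, 4, -6) − (-2)·(3, 4, 5) = (5, 12, 4).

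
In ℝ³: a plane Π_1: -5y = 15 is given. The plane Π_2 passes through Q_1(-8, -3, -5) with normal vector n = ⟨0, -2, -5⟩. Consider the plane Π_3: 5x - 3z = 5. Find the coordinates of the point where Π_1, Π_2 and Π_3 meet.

(-2, -3, -5)

Π_2: n·r = n·Q_1 gives -2y - 5z = 31.
Solving the 3×3 linear system -5y = 15, -2y - 5z = 31, 5x - 3z = 5 (e.g. by elimination or Cramer's rule, determinant = 125) gives (-2, -3, -5).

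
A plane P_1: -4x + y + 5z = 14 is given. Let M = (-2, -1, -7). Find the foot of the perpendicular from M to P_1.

Foot = M − λn with λ = (n·M − d)/|n|² = (-28 − 14)/42 = -1.
Foot = (-2, -1, -7) − (-1)·(-4, 1, 5) = (-6, 0, -2).

(-6, 0, -2)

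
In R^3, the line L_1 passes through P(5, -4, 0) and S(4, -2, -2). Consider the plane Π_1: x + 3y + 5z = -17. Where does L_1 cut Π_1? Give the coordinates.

A direction vector for L_1 is S − P = (-1, 2, -2).
Substitute r = (5, -4, 0) + t(-1, 2, -2) into the plane: -7 + (-5)t = -17, so t = 2.
Intersection: (5, -4, 0) + 2·(-1, 2, -2) = (3, 0, -4).

(3, 0, -4)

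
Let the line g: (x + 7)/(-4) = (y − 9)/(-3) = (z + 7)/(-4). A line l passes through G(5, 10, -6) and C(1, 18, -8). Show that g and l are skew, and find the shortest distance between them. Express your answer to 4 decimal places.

g has direction (-4, -3, -4) through (-7, 9, -7).
A direction vector for l is C − G = (-4, 8, -2).
Common perpendicular direction n = (-4, -3, -4) × (-4, 8, -2) = (38, 8, -44).
With w = (5, 10, -6) − (-7, 9, -7) = (12, 1, 1), w · n = 420.
Since n ≠ 0 the lines are not parallel, and w · n = 420 ≠ 0 so they do not intersect; hence they are skew.
Distance = |w · n| / |n| = |420| / √3444 ≈ 7.1568.

7.1568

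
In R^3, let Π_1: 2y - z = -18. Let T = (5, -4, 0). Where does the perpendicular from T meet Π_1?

Foot = T − λn with λ = (n·T − d)/|n|² = (-8 − (-18))/5 = 2.
Foot = (5, -4, 0) − 2·(0, 2, -1) = (5, -8, 2).

(5, -8, 2)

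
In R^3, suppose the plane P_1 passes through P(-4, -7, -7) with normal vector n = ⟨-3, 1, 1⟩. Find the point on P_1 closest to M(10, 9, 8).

P_1: n·r = n·P gives -3x + y + z = -2.
Foot = M − λn with λ = (n·M − d)/|n|² = (-13 − (-2))/11 = -1.
Foot = (10, 9, 8) − (-1)·(-3, 1, 1) = (7, 10, 9).

(7, 10, 9)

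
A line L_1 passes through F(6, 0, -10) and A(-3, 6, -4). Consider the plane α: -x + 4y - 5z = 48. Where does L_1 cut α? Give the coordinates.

(-6, 8, -2)

A direction vector for L_1 is A − F = (-9, 6, 6).
Substitute r = (6, 0, -10) + t(-9, 6, 6) into the plane: 44 + 3t = 48, so t = 4/3.
Intersection: (6, 0, -10) + (4/3)·(-9, 6, 6) = (-6, 8, -2).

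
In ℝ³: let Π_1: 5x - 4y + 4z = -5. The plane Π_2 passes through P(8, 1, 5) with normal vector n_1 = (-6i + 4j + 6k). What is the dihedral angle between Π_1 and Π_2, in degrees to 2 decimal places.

71.90

Π_2: n_1·r = n_1·P gives -6x + 4y + 6z = -14.
cos θ = |n₁·n₂| / (|n₁||n₂|) = |-22| / (√57 · √88).
θ = arccos(0.31063) ≈ 71.90°.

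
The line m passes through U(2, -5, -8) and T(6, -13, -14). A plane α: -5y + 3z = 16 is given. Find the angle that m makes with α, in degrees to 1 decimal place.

20.5

A direction vector for m is T − U = (4, -8, -6).
sin θ = |n·v| / (|n||v|) = |22| / (√34 · √116) = 0.35031.
θ ≈ 20.5°.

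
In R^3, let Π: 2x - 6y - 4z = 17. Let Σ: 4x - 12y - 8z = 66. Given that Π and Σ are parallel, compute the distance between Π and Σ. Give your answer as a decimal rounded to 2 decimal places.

2.14

Rescale Σ by 1/2: 2x - 6y - 4z = 33. Then distance = |17 − 33| / √56 ≈ 2.14.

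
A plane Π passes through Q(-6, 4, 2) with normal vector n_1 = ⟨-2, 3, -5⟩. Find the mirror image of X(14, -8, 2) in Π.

(6, 4, -18)

Π: n_1·r = n_1·Q gives -2x + 3y - 5z = 14.
λ = (n·X − d)/|n|² = (-62 − 14)/38 = -2.
Reflection = X − 2λn = (14, -8, 2) − (-4)·(-2, 3, -5) = (6, 4, -18).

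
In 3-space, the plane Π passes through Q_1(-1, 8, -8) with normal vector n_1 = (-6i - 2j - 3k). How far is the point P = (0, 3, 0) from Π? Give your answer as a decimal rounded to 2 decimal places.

Π: n_1·r = n_1·Q_1 gives -6x - 2y - 3z = 14.
n·P − d = (-6)·(0) + (-2)·(3) + (-3)·(0) − 14 = -20; |n| = √49.
Distance = |-20| / √49 = 20/√49 ≈ 2.86.

2.86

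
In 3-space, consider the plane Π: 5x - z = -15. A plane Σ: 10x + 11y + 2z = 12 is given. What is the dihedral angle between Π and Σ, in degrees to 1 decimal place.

cos θ = |n₁·n₂| / (|n₁||n₂|) = |48| / (√26 · √225).
θ = arccos(0.62757) ≈ 51.1°.

51.1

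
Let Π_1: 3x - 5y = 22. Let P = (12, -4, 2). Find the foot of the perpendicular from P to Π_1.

Foot = P − λn with λ = (n·P − d)/|n|² = (56 − 22)/34 = 1.
Foot = (12, -4, 2) − 1·(3, -5, 0) = (9, 1, 2).

(9, 1, 2)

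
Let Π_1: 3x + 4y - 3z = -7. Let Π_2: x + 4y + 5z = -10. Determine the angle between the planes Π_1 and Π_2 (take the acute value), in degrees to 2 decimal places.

cos θ = |n₁·n₂| / (|n₁||n₂|) = |4| / (√34 · √42).
θ = arccos(0.10585) ≈ 83.92°.

83.92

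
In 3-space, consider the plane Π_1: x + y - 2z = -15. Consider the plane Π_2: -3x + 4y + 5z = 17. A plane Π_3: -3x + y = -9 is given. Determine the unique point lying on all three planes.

Solving the 3×3 linear system x + y - 2z = -15, -3x + 4y + 5z = 17, -3x + y = -9 (e.g. by elimination or Cramer's rule, determinant = -38) gives (2, -3, 7).

(2, -3, 7)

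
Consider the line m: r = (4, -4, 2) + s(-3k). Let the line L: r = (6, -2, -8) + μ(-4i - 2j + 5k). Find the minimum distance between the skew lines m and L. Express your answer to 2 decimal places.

0.89

Common perpendicular direction n = (0, 0, -3) × (-4, -2, 5) = (-6, 12, 0).
With w = (6, -2, -8) − (4, -4, 2) = (2, 2, -10), w · n = 12.
Distance = |w · n| / |n| = |12| / √180 ≈ 0.89.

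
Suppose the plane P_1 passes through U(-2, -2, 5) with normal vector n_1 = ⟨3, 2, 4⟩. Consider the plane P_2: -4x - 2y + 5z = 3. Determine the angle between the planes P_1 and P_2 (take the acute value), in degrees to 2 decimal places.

P_1: n_1·r = n_1·U gives 3x + 2y + 4z = 10.
cos θ = |n₁·n₂| / (|n₁||n₂|) = |4| / (√29 · √45).
θ = arccos(0.11073) ≈ 83.64°.

83.64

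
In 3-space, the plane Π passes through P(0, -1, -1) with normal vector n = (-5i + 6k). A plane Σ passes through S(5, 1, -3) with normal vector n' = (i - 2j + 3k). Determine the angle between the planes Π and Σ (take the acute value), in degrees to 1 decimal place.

63.6

Π: n·r = n·P gives -5x + 6z = -6.
Σ: n'·r = n'·S gives x - 2y + 3z = -6.
cos θ = |n₁·n₂| / (|n₁||n₂|) = |13| / (√61 · √14).
θ = arccos(0.44485) ≈ 63.6°.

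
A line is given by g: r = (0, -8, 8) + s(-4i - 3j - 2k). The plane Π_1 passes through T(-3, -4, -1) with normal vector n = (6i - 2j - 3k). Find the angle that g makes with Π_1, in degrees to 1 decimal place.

Π_1: n·r = n·T gives 6x - 2y - 3z = -7.
sin θ = |n·v| / (|n||v|) = |-12| / (√49 · √29) = 0.31833.
θ ≈ 18.6°.

18.6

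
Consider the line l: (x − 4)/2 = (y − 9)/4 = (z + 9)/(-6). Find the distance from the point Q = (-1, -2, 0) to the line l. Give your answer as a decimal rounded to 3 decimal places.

l has direction (2, 4, -6) through (4, 9, -9).
Taking (4, 9, -9) on l with direction v = (2, 4, -6): w = Q − (4, 9, -9) = (-5, -11, 9), and w × v = (30, -12, 2).
Distance = |w × v| / |v| = √1048 / √56 ≈ 4.326.

4.326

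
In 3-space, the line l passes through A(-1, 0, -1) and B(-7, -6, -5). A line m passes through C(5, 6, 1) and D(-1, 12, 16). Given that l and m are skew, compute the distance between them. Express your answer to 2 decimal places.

0.96

A direction vector for l is B − A = (-6, -6, -4).
A direction vector for m is D − C = (-6, 6, 15).
Common perpendicular direction n = (-6, -6, -4) × (-6, 6, 15) = (-66, 114, -72).
With w = (5, 6, 1) − (-1, 0, -1) = (6, 6, 2), w · n = 144.
Distance = |w · n| / |n| = |144| / √22536 ≈ 0.96.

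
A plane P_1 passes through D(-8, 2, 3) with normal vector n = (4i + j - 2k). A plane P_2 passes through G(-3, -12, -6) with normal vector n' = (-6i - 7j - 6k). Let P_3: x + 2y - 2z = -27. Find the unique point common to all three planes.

(-7, -12, -2)

P_1: n·r = n·D gives 4x + y - 2z = -36.
P_2: n'·r = n'·G gives -6x - 7y - 6z = 138.
Solving the 3×3 linear system 4x + y - 2z = -36, -6x - 7y - 6z = 138, x + 2y - 2z = -27 (e.g. by elimination or Cramer's rule, determinant = 96) gives (-7, -12, -2).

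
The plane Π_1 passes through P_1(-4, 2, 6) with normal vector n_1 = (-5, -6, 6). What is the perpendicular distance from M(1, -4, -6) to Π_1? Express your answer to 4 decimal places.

6.1936

Π_1: n_1·r = n_1·P_1 gives -5x - 6y + 6z = 44.
n·M − d = (-5)·(1) + (-6)·(-4) + (6)·(-6) − 44 = -61; |n| = √97.
Distance = |-61| / √97 = 61/√97 ≈ 6.1936.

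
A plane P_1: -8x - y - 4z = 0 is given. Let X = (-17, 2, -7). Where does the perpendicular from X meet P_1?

(-1, 4, 1)

Foot = X − λn with λ = (n·X − d)/|n|² = (162 − 0)/81 = 2.
Foot = (-17, 2, -7) − 2·(-8, -1, -4) = (-1, 4, 1).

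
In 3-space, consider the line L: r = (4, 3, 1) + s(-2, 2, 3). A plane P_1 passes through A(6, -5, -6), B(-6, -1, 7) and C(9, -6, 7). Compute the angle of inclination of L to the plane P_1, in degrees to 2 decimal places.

17.87

AB = (-12, 4, 13), AC = (3, -1, 13); a normal to P_1 is AB × AC = (65, 195, 0).
Using A: P_1 has equation 65x + 195y = -585.
sin θ = |n·v| / (|n||v|) = |260| / (√42250 · √17) = 0.30679.
θ ≈ 17.87°.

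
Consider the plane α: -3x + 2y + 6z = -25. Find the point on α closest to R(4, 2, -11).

(1, 4, -5)

Foot = R − λn with λ = (n·R − d)/|n|² = (-74 − (-25))/49 = -1.
Foot = (4, 2, -11) − (-1)·(-3, 2, 6) = (1, 4, -5).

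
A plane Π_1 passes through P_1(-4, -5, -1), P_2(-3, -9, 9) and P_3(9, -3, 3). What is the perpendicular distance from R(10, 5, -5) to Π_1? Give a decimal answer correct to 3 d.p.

P_1P_2 = (1, -4, 10), P_1P_3 = (13, 2, 4); a normal to Π_1 is P_1P_2 × P_1P_3 = (-36, 126, 54).
Using P_1: Π_1 has equation -36x + 126y + 54z = -540.
n·R − d = (-36)·(10) + (126)·(5) + (54)·(-5) − (-540) = 540; |n| = √20088.
Distance = |540| / √20088 = 540/√20088 ≈ 3.810.

3.810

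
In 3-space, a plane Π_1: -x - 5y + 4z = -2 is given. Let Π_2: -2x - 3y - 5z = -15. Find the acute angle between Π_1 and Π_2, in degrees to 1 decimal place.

85.7

cos θ = |n₁·n₂| / (|n₁||n₂|) = |-3| / (√42 · √38).
θ = arccos(0.07509) ≈ 85.7°.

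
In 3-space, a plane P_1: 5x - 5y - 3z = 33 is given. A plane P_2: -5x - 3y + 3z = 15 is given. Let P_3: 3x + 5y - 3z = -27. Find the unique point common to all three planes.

Solving the 3×3 linear system 5x - 5y - 3z = 33, -5x - 3y + 3z = 15, 3x + 5y - 3z = -27 (e.g. by elimination or Cramer's rule, determinant = 48) gives (0, -6, -1).

(0, -6, -1)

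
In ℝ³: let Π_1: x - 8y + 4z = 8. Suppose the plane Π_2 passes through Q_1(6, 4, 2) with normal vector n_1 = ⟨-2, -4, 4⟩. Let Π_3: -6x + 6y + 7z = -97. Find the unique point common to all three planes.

(4, -4, -7)

Π_2: n_1·r = n_1·Q_1 gives -2x - 4y + 4z = -20.
Solving the 3×3 linear system x - 8y + 4z = 8, -2x - 4y + 4z = -20, -6x + 6y + 7z = -97 (e.g. by elimination or Cramer's rule, determinant = -116) gives (4, -4, -7).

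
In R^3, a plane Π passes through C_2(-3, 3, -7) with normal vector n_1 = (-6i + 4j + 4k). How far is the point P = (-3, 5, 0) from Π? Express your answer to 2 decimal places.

4.37

Π: n_1·r = n_1·C_2 gives -6x + 4y + 4z = 2.
n·P − d = (-6)·(-3) + (4)·(5) + (4)·(0) − 2 = 36; |n| = √68.
Distance = |36| / √68 = 36/√68 ≈ 4.37.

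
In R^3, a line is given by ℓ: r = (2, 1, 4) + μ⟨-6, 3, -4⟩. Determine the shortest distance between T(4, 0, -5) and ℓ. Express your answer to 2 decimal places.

Taking (2, 1, 4) on ℓ with direction v = (-6, 3, -4): w = T − (2, 1, 4) = (2, -1, -9), and w × v = (31, 62, 0).
Distance = |w × v| / |v| = √4805 / √61 ≈ 8.88.

8.88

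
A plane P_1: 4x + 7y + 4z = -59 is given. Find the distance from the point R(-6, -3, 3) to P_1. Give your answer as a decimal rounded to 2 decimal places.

n·R − d = (4)·(-6) + (7)·(-3) + (4)·(3) − (-59) = 26; |n| = √81.
Distance = |26| / √81 = 26/√81 ≈ 2.89.

2.89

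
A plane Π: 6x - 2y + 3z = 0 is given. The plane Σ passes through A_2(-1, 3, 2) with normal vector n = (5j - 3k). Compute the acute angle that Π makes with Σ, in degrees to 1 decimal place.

Σ: n·r = n·A_2 gives 5y - 3z = 9.
cos θ = |n₁·n₂| / (|n₁||n₂|) = |-19| / (√49 · √34).
θ = arccos(0.46550) ≈ 62.3°.

62.3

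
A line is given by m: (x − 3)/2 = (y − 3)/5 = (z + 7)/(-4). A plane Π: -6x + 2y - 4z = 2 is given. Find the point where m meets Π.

m has direction (2, 5, -4) through (3, 3, -7).
Substitute r = (3, 3, -7) + t(2, 5, -4) into the plane: 16 + 14t = 2, so t = -1.
Intersection: (3, 3, -7) + (-1)·(2, 5, -4) = (1, -2, -3).

(1, -2, -3)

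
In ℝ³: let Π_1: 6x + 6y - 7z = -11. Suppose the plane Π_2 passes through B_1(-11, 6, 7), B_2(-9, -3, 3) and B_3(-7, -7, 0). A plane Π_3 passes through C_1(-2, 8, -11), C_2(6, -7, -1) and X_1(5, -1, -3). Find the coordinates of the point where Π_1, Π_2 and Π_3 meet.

B_1B_2 = (2, -9, -4), B_1B_3 = (4, -13, -7); a normal to Π_2 is B_1B_2 × B_1B_3 = (11, -2, 10).
Using B_1: Π_2 has equation 11x - 2y + 10z = -63.
C_1C_2 = (8, -15, 10), C_1X_1 = (7, -9, 8); a normal to Π_3 is C_1C_2 × C_1X_1 = (-30, 6, 33).
Using C_1: Π_3 has equation -30x + 6y + 33z = -255.
Solving the 3×3 linear system 6x + 6y - 7z = -11, 11x - 2y + 10z = -63, -30x + 6y + 33z = -255 (e.g. by elimination or Cramer's rule, determinant = -4776) gives (-1, -9, -7).

(-1, -9, -7)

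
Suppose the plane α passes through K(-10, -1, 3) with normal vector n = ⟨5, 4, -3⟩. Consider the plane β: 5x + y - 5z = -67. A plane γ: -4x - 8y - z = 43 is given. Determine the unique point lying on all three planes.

(-8, -2, 5)

α: n·r = n·K gives 5x + 4y - 3z = -63.
Solving the 3×3 linear system 5x + 4y - 3z = -63, 5x + y - 5z = -67, -4x - 8y - z = 43 (e.g. by elimination or Cramer's rule, determinant = 3) gives (-8, -2, 5).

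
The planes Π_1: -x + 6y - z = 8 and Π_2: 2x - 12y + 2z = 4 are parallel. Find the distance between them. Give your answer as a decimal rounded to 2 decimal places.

Rescale Π_2 by 1/(-2): -x + 6y - z = -2. Then distance = |8 − (-2)| / √38 ≈ 1.62.

1.62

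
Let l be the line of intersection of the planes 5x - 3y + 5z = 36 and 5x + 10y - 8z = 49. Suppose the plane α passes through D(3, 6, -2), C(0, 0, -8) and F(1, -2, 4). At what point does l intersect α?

(5, 8, 7)

Direction of l: (5, -3, 5) × (5, 10, -8) = (-26, 65, 65).
A point on l: solving the two plane equations with x = 1 gives (1, 18, 17).
DC = (-3, -6, -6), DF = (-2, -8, 6); a normal to α is DC × DF = (-84, 30, 12).
Using D: α has equation -84x + 30y + 12z = -96.
Substitute r = (1, 18, 17) + t(-26, 65, 65) into the plane: 660 + 4914t = -96, so t = -2/13.
Intersection: (1, 18, 17) + (-2/13)·(-26, 65, 65) = (5, 8, 7).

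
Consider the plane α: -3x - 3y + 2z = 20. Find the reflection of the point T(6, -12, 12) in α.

λ = (n·T − d)/|n|² = (42 − 20)/22 = 1.
Reflection = T − 2λn = (6, -12, 12) − 2·(-3, -3, 2) = (12, -6, 8).

(12, -6, 8)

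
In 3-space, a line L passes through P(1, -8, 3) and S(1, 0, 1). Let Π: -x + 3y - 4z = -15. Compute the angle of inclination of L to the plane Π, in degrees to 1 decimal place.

A direction vector for L is S − P = (0, 8, -2).
sin θ = |n·v| / (|n||v|) = |32| / (√26 · √68) = 0.76104.
θ ≈ 49.6°.

49.6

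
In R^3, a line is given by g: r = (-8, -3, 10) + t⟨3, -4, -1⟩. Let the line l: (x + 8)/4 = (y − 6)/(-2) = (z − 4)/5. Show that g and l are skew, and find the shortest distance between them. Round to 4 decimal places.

l has direction (4, -2, 5) through (-8, 6, 4).
Common perpendicular direction n = (3, -4, -1) × (4, -2, 5) = (-22, -19, 10).
With w = (-8, 6, 4) − (-8, -3, 10) = (0, 9, -6), w · n = -231.
Since n ≠ 0 the lines are not parallel, and w · n = -231 ≠ 0 so they do not intersect; hence they are skew.
Distance = |w · n| / |n| = |-231| / √945 ≈ 7.5144.

7.5144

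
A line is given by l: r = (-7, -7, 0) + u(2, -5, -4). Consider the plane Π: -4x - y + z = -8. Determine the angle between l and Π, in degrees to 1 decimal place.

sin θ = |n·v| / (|n||v|) = |-7| / (√18 · √45) = 0.24595.
θ ≈ 14.2°.

14.2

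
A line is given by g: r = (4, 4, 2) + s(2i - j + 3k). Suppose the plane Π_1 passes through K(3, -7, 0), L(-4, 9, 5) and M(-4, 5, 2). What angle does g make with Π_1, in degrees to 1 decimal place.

KL = (-7, 16, 5), KM = (-7, 12, 2); a normal to Π_1 is KL × KM = (-28, -21, 28).
Using K: Π_1 has equation -28x - 21y + 28z = 63.
sin θ = |n·v| / (|n||v|) = |49| / (√2009 · √14) = 0.29217.
θ ≈ 17.0°.

17.0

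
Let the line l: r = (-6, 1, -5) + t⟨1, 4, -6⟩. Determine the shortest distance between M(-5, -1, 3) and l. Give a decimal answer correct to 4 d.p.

3.4532

Taking (-6, 1, -5) on l with direction v = (1, 4, -6): w = M − (-6, 1, -5) = (1, -2, 8), and w × v = (-20, 14, 6).
Distance = |w × v| / |v| = √632 / √53 ≈ 3.4532.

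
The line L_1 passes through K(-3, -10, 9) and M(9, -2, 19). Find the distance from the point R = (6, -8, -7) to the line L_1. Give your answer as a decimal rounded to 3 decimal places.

18.352

A direction vector for L_1 is M − K = (12, 8, 10).
Taking (-3, -10, 9) on L_1 with direction v = (12, 8, 10): w = R − (-3, -10, 9) = (9, 2, -16), and w × v = (148, -282, 48).
Distance = |w × v| / |v| = √103732 / √308 ≈ 18.352.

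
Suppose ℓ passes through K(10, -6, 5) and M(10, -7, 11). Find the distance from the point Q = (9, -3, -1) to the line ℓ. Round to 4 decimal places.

2.2118

A direction vector for ℓ is M − K = (0, -1, 6).
Taking (10, -6, 5) on ℓ with direction v = (0, -1, 6): w = Q − (10, -6, 5) = (-1, 3, -6), and w × v = (12, 6, 1).
Distance = |w × v| / |v| = √181 / √37 ≈ 2.2118.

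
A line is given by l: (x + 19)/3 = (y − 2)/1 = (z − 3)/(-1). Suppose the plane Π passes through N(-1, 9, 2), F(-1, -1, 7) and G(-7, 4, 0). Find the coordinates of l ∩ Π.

l has direction (3, 1, -1) through (-19, 2, 3).
NF = (0, -10, 5), NG = (-6, -5, -2); a normal to Π is NF × NG = (45, -30, -60).
Using N: Π has equation 45x - 30y - 60z = -435.
Substitute r = (-19, 2, 3) + t(3, 1, -1) into the plane: -1095 + 165t = -435, so t = 4.
Intersection: (-19, 2, 3) + 4·(3, 1, -1) = (-7, 6, -1).

(-7, 6, -1)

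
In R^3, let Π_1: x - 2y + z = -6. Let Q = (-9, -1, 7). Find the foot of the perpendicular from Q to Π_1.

Foot = Q − λn with λ = (n·Q − d)/|n|² = (0 − (-6))/6 = 1.
Foot = (-9, -1, 7) − 1·(1, -2, 1) = (-10, 1, 6).

(-10, 1, 6)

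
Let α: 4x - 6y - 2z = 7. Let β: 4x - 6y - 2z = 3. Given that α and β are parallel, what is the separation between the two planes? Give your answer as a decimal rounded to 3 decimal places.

0.535

Same normal n = (4, -6, -2) with |n| = √56; distance = |7 − 3| / |n| = 4/√56 ≈ 0.535.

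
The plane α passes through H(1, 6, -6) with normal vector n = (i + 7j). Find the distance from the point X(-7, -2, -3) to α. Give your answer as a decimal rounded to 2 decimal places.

9.05

α: n·r = n·H gives x + 7y = 43.
n·X − d = (1)·(-7) + (7)·(-2) + (0)·(-3) − 43 = -64; |n| = √50.
Distance = |-64| / √50 = 64/√50 ≈ 9.05.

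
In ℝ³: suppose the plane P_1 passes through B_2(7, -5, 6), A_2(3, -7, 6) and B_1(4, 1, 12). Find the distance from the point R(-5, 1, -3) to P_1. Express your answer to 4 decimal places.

13.8636

B_2A_2 = (-4, -2, 0), B_2B_1 = (-3, 6, 6); a normal to P_1 is B_2A_2 × B_2B_1 = (-12, 24, -30).
Using B_2: P_1 has equation -12x + 24y - 30z = -384.
n·R − d = (-12)·(-5) + (24)·(1) + (-30)·(-3) − (-384) = 558; |n| = √1620.
Distance = |558| / √1620 = 558/√1620 ≈ 13.8636.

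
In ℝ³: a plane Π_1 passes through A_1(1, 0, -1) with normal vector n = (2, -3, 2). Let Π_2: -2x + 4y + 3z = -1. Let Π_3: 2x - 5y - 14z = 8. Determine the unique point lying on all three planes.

Π_1: n·r = n·A_1 gives 2x - 3y + 2z = 0.
Solving the 3×3 linear system 2x - 3y + 2z = 0, -2x + 4y + 3z = -1, 2x - 5y - 14z = 8 (e.g. by elimination or Cramer's rule, determinant = -12) gives (7, 4, -1).

(7, 4, -1)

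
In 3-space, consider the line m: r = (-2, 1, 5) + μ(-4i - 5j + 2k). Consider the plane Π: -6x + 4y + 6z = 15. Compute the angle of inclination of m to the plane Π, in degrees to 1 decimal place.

14.7

sin θ = |n·v| / (|n||v|) = |16| / (√88 · √45) = 0.25426.
θ ≈ 14.7°.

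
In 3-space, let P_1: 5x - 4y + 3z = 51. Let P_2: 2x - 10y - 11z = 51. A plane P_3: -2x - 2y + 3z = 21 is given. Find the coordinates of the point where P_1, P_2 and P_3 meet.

Solving the 3×3 linear system 5x - 4y + 3z = 51, 2x - 10y - 11z = 51, -2x - 2y + 3z = 21 (e.g. by elimination or Cramer's rule, determinant = -396) gives (2, -8, 3).

(2, -8, 3)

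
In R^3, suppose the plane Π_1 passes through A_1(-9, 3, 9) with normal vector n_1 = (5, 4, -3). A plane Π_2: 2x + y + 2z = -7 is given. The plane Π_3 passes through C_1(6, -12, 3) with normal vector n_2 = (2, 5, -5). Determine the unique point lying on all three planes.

Π_1: n_1·r = n_1·A_1 gives 5x + 4y - 3z = -60.
Π_3: n_2·r = n_2·C_1 gives 2x + 5y - 5z = -63.
Solving the 3×3 linear system 5x + 4y - 3z = -60, 2x + y + 2z = -7, 2x + 5y - 5z = -63 (e.g. by elimination or Cramer's rule, determinant = -43) gives (-4, -7, 4).

(-4, -7, 4)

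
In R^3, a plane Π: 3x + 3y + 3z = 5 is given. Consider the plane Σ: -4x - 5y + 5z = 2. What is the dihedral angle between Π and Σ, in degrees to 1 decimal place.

cos θ = |n₁·n₂| / (|n₁||n₂|) = |-12| / (√27 · √66).
θ = arccos(0.28427) ≈ 73.5°.

73.5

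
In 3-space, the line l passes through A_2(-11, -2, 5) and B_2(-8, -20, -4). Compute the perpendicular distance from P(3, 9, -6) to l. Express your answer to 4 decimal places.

A direction vector for l is B_2 − A_2 = (3, -18, -9).
Taking (-11, -2, 5) on l with direction v = (3, -18, -9): w = P − (-11, -2, 5) = (14, 11, -11), and w × v = (-297, 93, -285).
Distance = |w × v| / |v| = √178083 / √414 ≈ 20.7401.

20.7401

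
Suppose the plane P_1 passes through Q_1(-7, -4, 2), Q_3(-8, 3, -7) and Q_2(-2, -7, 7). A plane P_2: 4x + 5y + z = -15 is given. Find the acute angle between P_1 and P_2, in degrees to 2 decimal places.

53.47

Q_1Q_3 = (-1, 7, -9), Q_1Q_2 = (5, -3, 5); a normal to P_1 is Q_1Q_3 × Q_1Q_2 = (8, -40, -32).
Using Q_1: P_1 has equation 8x - 40y - 32z = 40.
cos θ = |n₁·n₂| / (|n₁||n₂|) = |-200| / (√2688 · √42).
θ = arccos(0.59524) ≈ 53.47°.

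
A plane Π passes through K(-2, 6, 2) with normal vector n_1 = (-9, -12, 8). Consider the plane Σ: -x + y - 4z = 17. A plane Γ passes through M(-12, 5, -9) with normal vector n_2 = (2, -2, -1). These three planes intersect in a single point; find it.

Π: n_1·r = n_1·K gives -9x - 12y + 8z = -38.
Γ: n_2·r = n_2·M gives 2x - 2y - z = -25.
Solving the 3×3 linear system -9x - 12y + 8z = -38, -x + y - 4z = 17, 2x - 2y - z = -25 (e.g. by elimination or Cramer's rule, determinant = 189) gives (-6, 7, -1).

(-6, 7, -1)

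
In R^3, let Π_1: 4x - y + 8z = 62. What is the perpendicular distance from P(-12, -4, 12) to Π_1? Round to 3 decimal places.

1.111

n·P − d = (4)·(-12) + (-1)·(-4) + (8)·(12) − 62 = -10; |n| = √81.
Distance = |-10| / √81 = 10/√81 ≈ 1.111.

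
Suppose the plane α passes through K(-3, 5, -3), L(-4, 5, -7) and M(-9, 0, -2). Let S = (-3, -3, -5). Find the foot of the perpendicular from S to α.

(-7, 2, -4)

KL = (-1, 0, -4), KM = (-6, -5, 1); a normal to α is KL × KM = (-20, 25, 5).
Using K: α has equation -20x + 25y + 5z = 170.
Foot = S − λn with λ = (n·S − d)/|n|² = (-40 − 170)/1050 = -1/5.
Foot = (-3, -3, -5) − (-1/5)·(-20, 25, 5) = (-7, 2, -4).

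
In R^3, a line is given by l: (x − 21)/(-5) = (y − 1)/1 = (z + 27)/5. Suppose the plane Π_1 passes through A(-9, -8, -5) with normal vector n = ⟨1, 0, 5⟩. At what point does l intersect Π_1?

(1, 5, -7)

l has direction (-5, 1, 5) through (21, 1, -27).
Π_1: n·r = n·A gives x + 5z = -34.
Substitute r = (21, 1, -27) + t(-5, 1, 5) into the plane: -114 + 20t = -34, so t = 4.
Intersection: (21, 1, -27) + 4·(-5, 1, 5) = (1, 5, -7).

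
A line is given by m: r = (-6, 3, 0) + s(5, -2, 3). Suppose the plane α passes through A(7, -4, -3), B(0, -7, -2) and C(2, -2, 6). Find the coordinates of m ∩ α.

(4, -1, 6)

AB = (-7, -3, 1), AC = (-5, 2, 9); a normal to α is AB × AC = (-29, 58, -29).
Using A: α has equation -29x + 58y - 29z = -348.
Substitute r = (-6, 3, 0) + t(5, -2, 3) into the plane: 348 + (-348)t = -348, so t = 2.
Intersection: (-6, 3, 0) + 2·(5, -2, 3) = (4, -1, 6).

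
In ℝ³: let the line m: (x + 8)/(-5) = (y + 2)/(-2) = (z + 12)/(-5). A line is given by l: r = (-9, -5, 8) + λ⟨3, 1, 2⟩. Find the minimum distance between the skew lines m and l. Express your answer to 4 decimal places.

6.5433

m has direction (-5, -2, -5) through (-8, -2, -12).
Common perpendicular direction n = (-5, -2, -5) × (3, 1, 2) = (1, -5, 1).
With w = (-9, -5, 8) − (-8, -2, -12) = (-1, -3, 20), w · n = 34.
Distance = |w · n| / |n| = |34| / √27 ≈ 6.5433.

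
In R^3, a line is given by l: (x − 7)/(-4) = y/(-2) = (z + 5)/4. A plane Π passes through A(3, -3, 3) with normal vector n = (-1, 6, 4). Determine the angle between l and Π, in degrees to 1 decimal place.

10.6

l has direction (-4, -2, 4) through (7, 0, -5).
Π: n·r = n·A gives -x + 6y + 4z = -9.
sin θ = |n·v| / (|n||v|) = |8| / (√53 · √36) = 0.18315.
θ ≈ 10.6°.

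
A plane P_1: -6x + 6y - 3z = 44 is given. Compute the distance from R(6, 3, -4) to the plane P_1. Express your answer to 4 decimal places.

5.5556

n·R − d = (-6)·(6) + (6)·(3) + (-3)·(-4) − 44 = -50; |n| = √81.
Distance = |-50| / √81 = 50/√81 ≈ 5.5556.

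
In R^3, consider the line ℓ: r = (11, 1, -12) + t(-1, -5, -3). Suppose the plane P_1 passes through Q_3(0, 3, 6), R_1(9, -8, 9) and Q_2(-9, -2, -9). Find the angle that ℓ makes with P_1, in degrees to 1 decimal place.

Q_3R_1 = (9, -11, 3), Q_3Q_2 = (-9, -5, -15); a normal to P_1 is Q_3R_1 × Q_3Q_2 = (180, 108, -144).
Using Q_3: P_1 has equation 180x + 108y - 144z = -540.
sin θ = |n·v| / (|n||v|) = |-288| / (√64800 · √35) = 0.19124.
θ ≈ 11.0°.

11.0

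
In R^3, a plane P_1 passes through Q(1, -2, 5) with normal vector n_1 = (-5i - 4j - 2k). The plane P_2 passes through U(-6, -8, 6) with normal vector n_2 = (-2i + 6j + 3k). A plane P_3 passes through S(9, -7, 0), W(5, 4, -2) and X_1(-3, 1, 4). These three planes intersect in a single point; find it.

(3, -3, 2)

P_1: n_1·r = n_1·Q gives -5x - 4y - 2z = -7.
P_2: n_2·r = n_2·U gives -2x + 6y + 3z = -18.
SW = (-4, 11, -2), SX_1 = (-12, 8, 4); a normal to P_3 is SW × SX_1 = (60, 40, 100).
Using S: P_3 has equation 60x + 40y + 100z = 260.
Solving the 3×3 linear system -5x - 4y - 2z = -7, -2x + 6y + 3z = -18, 60x + 40y + 100z = 260 (e.g. by elimination or Cramer's rule, determinant = -3040) gives (3, -3, 2).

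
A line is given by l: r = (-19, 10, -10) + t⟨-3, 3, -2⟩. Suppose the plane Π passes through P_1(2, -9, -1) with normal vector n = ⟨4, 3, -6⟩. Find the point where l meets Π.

Π: n·r = n·P_1 gives 4x + 3y - 6z = -13.
Substitute r = (-19, 10, -10) + t(-3, 3, -2) into the plane: 14 + 9t = -13, so t = -3.
Intersection: (-19, 10, -10) + (-3)·(-3, 3, -2) = (-10, 1, -4).

(-10, 1, -4)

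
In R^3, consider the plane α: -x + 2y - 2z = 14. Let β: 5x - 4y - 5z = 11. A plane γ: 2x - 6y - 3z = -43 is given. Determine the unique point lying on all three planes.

(10, 11, -1)

Solving the 3×3 linear system -x + 2y - 2z = 14, 5x - 4y - 5z = 11, 2x - 6y - 3z = -43 (e.g. by elimination or Cramer's rule, determinant = 72) gives (10, 11, -1).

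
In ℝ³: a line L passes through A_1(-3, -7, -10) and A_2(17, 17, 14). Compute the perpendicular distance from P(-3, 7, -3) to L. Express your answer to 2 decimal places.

9.02

A direction vector for L is A_2 − A_1 = (20, 24, 24).
Taking (-3, -7, -10) on L with direction v = (20, 24, 24): w = P − (-3, -7, -10) = (0, 14, 7), and w × v = (168, 140, -280).
Distance = |w × v| / |v| = √126224 / √1552 ≈ 9.02.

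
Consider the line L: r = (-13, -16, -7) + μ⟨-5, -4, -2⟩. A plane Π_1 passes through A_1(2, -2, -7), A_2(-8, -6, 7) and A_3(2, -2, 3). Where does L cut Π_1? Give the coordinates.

(7, 0, 1)

A_1A_2 = (-10, -4, 14), A_1A_3 = (0, 0, 10); a normal to Π_1 is A_1A_2 × A_1A_3 = (-40, 100, 0).
Using A_1: Π_1 has equation -40x + 100y = -280.
Substitute r = (-13, -16, -7) + t(-5, -4, -2) into the plane: -1080 + (-200)t = -280, so t = -4.
Intersection: (-13, -16, -7) + (-4)·(-5, -4, -2) = (7, 0, 1).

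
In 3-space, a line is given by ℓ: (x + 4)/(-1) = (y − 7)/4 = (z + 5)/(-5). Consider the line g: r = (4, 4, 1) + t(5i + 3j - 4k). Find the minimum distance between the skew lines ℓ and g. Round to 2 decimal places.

ℓ has direction (-1, 4, -5) through (-4, 7, -5).
Common perpendicular direction n = (-1, 4, -5) × (5, 3, -4) = (-1, -29, -23).
With w = (4, 4, 1) − (-4, 7, -5) = (8, -3, 6), w · n = -59.
Distance = |w · n| / |n| = |-59| / √1371 ≈ 1.59.

1.59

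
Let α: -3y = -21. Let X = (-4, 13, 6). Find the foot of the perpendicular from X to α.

Foot = X − λn with λ = (n·X − d)/|n|² = (-39 − (-21))/9 = -2.
Foot = (-4, 13, 6) − (-2)·(0, -3, 0) = (-4, 7, 6).

(-4, 7, 6)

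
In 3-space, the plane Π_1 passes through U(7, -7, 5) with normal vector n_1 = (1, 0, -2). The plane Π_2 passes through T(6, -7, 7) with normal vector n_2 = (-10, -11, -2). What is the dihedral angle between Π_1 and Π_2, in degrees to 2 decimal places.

79.70

Π_1: n_1·r = n_1·U gives x - 2z = -3.
Π_2: n_2·r = n_2·T gives -10x - 11y - 2z = 3.
cos θ = |n₁·n₂| / (|n₁||n₂|) = |-6| / (√5 · √225).
θ = arccos(0.17889) ≈ 79.70°.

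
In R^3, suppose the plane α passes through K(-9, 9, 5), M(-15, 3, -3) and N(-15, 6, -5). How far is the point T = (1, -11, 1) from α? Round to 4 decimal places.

KM = (-6, -6, -8), KN = (-6, -3, -10); a normal to α is KM × KN = (36, -12, -18).
Using K: α has equation 36x - 12y - 18z = -522.
n·T − d = (36)·(1) + (-12)·(-11) + (-18)·(1) − (-522) = 672; |n| = √1764.
Distance = |672| / √1764 = 672/√1764 ≈ 16.0000.

16.0000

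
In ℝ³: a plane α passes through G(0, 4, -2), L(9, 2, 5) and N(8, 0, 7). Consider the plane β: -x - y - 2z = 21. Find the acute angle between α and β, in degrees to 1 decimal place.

48.0

GL = (9, -2, 7), GN = (8, -4, 9); a normal to α is GL × GN = (10, -25, -20).
Using G: α has equation 10x - 25y - 20z = -60.
cos θ = |n₁·n₂| / (|n₁||n₂|) = |55| / (√1125 · √6).
θ = arccos(0.66944) ≈ 48.0°.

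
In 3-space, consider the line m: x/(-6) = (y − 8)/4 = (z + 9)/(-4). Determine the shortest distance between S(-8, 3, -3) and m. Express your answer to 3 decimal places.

11.170

m has direction (-6, 4, -4) through (0, 8, -9).
Taking (0, 8, -9) on m with direction v = (-6, 4, -4): w = S − (0, 8, -9) = (-8, -5, 6), and w × v = (-4, -68, -62).
Distance = |w × v| / |v| = √8484 / √68 ≈ 11.170.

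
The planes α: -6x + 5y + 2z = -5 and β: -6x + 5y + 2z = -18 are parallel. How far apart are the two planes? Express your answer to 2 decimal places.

Same normal n = (-6, 5, 2) with |n| = √65; distance = |-5 − (-18)| / |n| = 13/√65 ≈ 1.61.

1.61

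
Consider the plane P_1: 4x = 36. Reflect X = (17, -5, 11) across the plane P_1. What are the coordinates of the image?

λ = (n·X − d)/|n|² = (68 − 36)/16 = 2.
Reflection = X − 2λn = (17, -5, 11) − 4·(4, 0, 0) = (1, -5, 11).

(1, -5, 11)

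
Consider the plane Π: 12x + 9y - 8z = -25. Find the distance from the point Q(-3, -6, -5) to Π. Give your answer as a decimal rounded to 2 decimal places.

n·Q − d = (12)·(-3) + (9)·(-6) + (-8)·(-5) − (-25) = -25; |n| = √289.
Distance = |-25| / √289 = 25/√289 ≈ 1.47.

1.47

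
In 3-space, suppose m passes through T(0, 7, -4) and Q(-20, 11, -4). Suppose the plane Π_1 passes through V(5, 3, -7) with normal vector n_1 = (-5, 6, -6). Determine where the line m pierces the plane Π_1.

A direction vector for m is Q − T = (-20, 4, 0).
Π_1: n_1·r = n_1·V gives -5x + 6y - 6z = 35.
Substitute r = (0, 7, -4) + t(-20, 4, 0) into the plane: 66 + 124t = 35, so t = -1/4.
Intersection: (0, 7, -4) + (-1/4)·(-20, 4, 0) = (5, 6, -4).

(5, 6, -4)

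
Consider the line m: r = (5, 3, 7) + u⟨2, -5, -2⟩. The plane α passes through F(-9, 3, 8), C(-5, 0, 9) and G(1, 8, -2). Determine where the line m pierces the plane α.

(7, -2, 5)

FC = (4, -3, 1), FG = (10, 5, -10); a normal to α is FC × FG = (25, 50, 50).
Using F: α has equation 25x + 50y + 50z = 325.
Substitute r = (5, 3, 7) + t(2, -5, -2) into the plane: 625 + (-300)t = 325, so t = 1.
Intersection: (5, 3, 7) + 1·(2, -5, -2) = (7, -2, 5).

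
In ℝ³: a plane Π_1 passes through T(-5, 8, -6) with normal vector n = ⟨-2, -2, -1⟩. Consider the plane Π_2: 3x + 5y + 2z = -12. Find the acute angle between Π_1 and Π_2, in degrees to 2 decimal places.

Π_1: n·r = n·T gives -2x - 2y - z = 0.
cos θ = |n₁·n₂| / (|n₁||n₂|) = |-18| / (√9 · √38).
θ = arccos(0.97333) ≈ 13.26°.

13.26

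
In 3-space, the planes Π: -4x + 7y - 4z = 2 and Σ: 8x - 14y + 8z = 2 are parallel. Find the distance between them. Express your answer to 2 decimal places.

0.33

Rescale Σ by 1/(-2): -4x + 7y - 4z = -1. Then distance = |2 − (-1)| / √81 ≈ 0.33.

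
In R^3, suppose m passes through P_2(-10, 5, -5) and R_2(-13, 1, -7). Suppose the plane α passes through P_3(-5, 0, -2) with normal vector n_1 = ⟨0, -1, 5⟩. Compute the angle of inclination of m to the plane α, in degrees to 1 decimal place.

A direction vector for m is R_2 − P_2 = (-3, -4, -2).
α: n_1·r = n_1·P_3 gives -y + 5z = -10.
sin θ = |n·v| / (|n||v|) = |-6| / (√26 · √29) = 0.21851.
θ ≈ 12.6°.

12.6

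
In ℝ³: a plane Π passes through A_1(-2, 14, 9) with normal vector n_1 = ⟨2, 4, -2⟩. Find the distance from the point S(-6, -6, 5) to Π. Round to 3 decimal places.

Π: n_1·r = n_1·A_1 gives 2x + 4y - 2z = 34.
n·S − d = (2)·(-6) + (4)·(-6) + (-2)·(5) − 34 = -80; |n| = √24.
Distance = |-80| / √24 = 80/√24 ≈ 16.330.

16.330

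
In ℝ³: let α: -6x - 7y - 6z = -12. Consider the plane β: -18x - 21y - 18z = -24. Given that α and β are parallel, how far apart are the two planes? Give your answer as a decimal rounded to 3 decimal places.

0.364

Rescale β by 1/3: -6x - 7y - 6z = -8. Then distance = |-12 − (-8)| / √121 ≈ 0.364.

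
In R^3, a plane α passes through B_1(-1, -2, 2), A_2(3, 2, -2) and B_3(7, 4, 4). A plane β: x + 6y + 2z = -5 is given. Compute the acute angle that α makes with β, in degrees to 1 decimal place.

B_1A_2 = (4, 4, -4), B_1B_3 = (8, 6, 2); a normal to α is B_1A_2 × B_1B_3 = (32, -40, -8).
Using B_1: α has equation 32x - 40y - 8z = 32.
cos θ = |n₁·n₂| / (|n₁||n₂|) = |-224| / (√2688 · √41).
θ = arccos(0.67475) ≈ 47.6°.

47.6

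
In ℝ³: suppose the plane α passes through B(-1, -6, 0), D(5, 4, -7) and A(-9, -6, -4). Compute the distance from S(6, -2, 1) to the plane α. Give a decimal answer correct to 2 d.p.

BD = (6, 10, -7), BA = (-8, 0, -4); a normal to α is BD × BA = (-40, 80, 80).
Using B: α has equation -40x + 80y + 80z = -440.
n·S − d = (-40)·(6) + (80)·(-2) + (80)·(1) − (-440) = 120; |n| = √14400.
Distance = |120| / √14400 = 120/√14400 ≈ 1.00.

1.00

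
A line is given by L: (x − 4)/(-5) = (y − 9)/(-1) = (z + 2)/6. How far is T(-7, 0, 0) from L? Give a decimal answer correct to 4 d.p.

10.6226

L has direction (-5, -1, 6) through (4, 9, -2).
Taking (4, 9, -2) on L with direction v = (-5, -1, 6): w = T − (4, 9, -2) = (-11, -9, 2), and w × v = (-52, 56, -34).
Distance = |w × v| / |v| = √6996 / √62 ≈ 10.6226.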